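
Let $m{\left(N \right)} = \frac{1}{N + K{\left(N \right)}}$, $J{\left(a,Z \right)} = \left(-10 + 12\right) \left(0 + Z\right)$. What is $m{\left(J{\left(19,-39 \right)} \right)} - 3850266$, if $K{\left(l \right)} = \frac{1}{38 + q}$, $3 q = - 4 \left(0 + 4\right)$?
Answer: $- \frac{29419882604}{7641} \approx -3.8503 \cdot 10^{6}$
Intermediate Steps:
$q = - \frac{16}{3}$ ($q = \frac{\left(-4\right) \left(0 + 4\right)}{3} = \frac{\left(-4\right) 4}{3} = \frac{1}{3} \left(-16\right) = - \frac{16}{3} \approx -5.3333$)
$J{\left(a,Z \right)} = 2 Z$
$K{\left(l \right)} = \frac{3}{98}$ ($K{\left(l \right)} = \frac{1}{38 - \frac{16}{3}} = \frac{1}{\frac{98}{3}} = \frac{3}{98}$)
$m{\left(N \right)} = \frac{1}{\frac{3}{98} + N}$ ($m{\left(N \right)} = \frac{1}{N + \frac{3}{98}} = \frac{1}{\frac{3}{98} + N}$)
$m{\left(J{\left(19,-39 \right)} \right)} - 3850266 = \frac{98}{3 + 98 \cdot 2 \left(-39\right)} - 3850266 = \frac{98}{3 + 98 \left(-78\right)} - 3850266 = \frac{98}{3 - 7644} - 3850266 = \frac{98}{-7641} - 3850266 = 98 \left(- \frac{1}{7641}\right) - 3850266 = - \frac{98}{7641} - 3850266 = - \frac{29419882604}{7641}$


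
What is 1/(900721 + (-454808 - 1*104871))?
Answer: 1/341042 ≈ 2.9322e-6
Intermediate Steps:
1/(900721 + (-454808 - 1*104871)) = 1/(900721 + (-454808 - 104871)) = 1/(900721 - 559679) = 1/341042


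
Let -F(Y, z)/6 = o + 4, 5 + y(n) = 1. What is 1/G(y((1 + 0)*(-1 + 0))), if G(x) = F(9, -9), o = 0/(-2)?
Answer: -1/24 ≈ -0.041667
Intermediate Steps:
y(n) = -4 (y(n) = -5 + 1 = -4)
o = 0 (o = 0*(-1/2) = 0)
F(Y, z) = -24 (F(Y, z) = -6*(0 + 4) = -6*4 = -24)
G(x) = -24
1/G(y((1 + 0)*(-1 + 0))) = 1/(-24) = -1/24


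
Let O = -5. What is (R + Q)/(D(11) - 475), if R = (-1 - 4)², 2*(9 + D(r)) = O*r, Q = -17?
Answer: -16/1023 ≈ -0.015640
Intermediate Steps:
D(r) = -9 - 5*r/2 (D(r) = -9 + (-5*r)/2 = -9 - 5*r/2)
R = 25 (R = (-5)² = 25)
(R + Q)/(D(11) - 475) = (25 - 17)/((-9 - 5/2*11) - 475) = 8/((-9 - 55/2) - 475) = 8/(-73/2 - 475) = 8/(-1023/2) = 8*(-2/1023) = -16/1023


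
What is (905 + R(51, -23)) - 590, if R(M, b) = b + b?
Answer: 269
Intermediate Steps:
R(M, b) = 2*b
(905 + R(51, -23)) - 590 = (905 + 2*(-23)) - 590 = (905 - 46) - 590 = 859 - 590 = 269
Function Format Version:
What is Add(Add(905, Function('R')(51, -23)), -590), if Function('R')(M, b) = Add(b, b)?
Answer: 269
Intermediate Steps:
Function('R')(M, b) = Mul(2, b)
Add(Add(905, Function('R')(51, -23)), -590) = Add(Add(905, Mul(2, -23)), -590) = Add(Add(905, -46), -590) = Add(859, -590) = 269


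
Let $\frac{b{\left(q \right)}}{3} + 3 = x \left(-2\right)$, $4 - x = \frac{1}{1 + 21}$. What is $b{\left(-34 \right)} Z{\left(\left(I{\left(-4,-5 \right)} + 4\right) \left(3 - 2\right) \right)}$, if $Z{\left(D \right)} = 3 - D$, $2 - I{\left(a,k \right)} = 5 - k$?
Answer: $- \frac{2520}{11} \approx -229.09$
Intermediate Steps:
$x = \frac{87}{22}$ ($x = 4 - \frac{1}{1 + 21} = 4 - \frac{1}{22} = \frac{87}{22} \approx 3.9545$)
$I{\left(a,k \right)} = -3 + k$ ($I{\left(a,k \right)} = 2 - \left(5 - k\right) = 2 + \left(-5 + k\right) = -3 + k$)
$b{\left(q \right)} = - \frac{360}{11}$ ($b{\left(q \right)} = -9 + 3 \cdot \frac{87}{22} \left(-2\right) = -9 + 3 \left(- \frac{87}{11}\right) = -9 - \frac{261}{11} = - \frac{360}{11}$)
$b{\left(-34 \right)} Z{\left(\left(I{\left(-4,-5 \right)} + 4\right) \left(3 - 2\right) \right)} = - \frac{360 \left(3 - \left(\left(-3 - 5\right) + 4\right) \left(3 - 2\right)\right)}{11} = - \frac{360 \left(3 - \left(-8 + 4\right) 1\right)}{11} = - \frac{360 \left(3 - \left(-4\right) 1\right)}{11} = - \frac{360 \left(3 - -4\right)}{11} = - \frac{360 \left(3 + 4\right)}{11} = \left(- \frac{360}{11}\right) 7 = - \frac{2520}{11}$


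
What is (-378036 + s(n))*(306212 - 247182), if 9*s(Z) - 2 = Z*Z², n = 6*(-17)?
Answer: -263482175900/9 ≈ -2.9276e+10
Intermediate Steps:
n = -102
s(Z) = 2/9 + Z³/9 (s(Z) = 2/9 + (Z*Z²)/9 = 2/9 + Z³/9)
(-378036 + s(n))*(306212 - 247182) = (-378036 + (2/9 + (⅑)*(-102)³))*(306212 - 247182) = (-378036 + (2/9 + (⅑)*(-1061208)))*59030 = (-378036 + (2/9 - 117912))*59030 = (-378036 - 1061206/9)*59030 = -4463530/9*59030 = -263482175900/9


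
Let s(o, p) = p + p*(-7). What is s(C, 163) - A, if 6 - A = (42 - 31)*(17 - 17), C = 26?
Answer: -984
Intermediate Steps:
s(o, p) = -6*p (s(o, p) = p - 7*p = -6*p)
A = 6 (A = 6 - (42 - 31)*(17 - 17) = 6 - 11*0 = 6 - 1*0 = 6 + 0 = 6)
s(C, 163) - A = -6*163 - 1*6 = -978 - 6 = -984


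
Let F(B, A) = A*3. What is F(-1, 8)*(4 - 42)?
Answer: -912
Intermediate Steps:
F(B, A) = 3*A
F(-1, 8)*(4 - 42) = (3*8)*(4 - 42) = 24*(-38) = -912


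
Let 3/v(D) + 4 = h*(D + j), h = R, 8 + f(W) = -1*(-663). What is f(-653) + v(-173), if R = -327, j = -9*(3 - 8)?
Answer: 27413063/41852 ≈ 655.00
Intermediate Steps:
j = 45 (j = -9*(-5) = 45)
f(W) = 655 (f(W) = -8 - 1*(-663) = -8 + 663 = 655)
h = -327
v(D) = 3/(-14719 - 327*D) (v(D) = 3/(-4 - 327*(D + 45)) = 3/(-4 - 327*(45 + D)) = 3/(-4 + (-14715 - 327*D)) = 3/(-14719 - 327*D))
f(-653) + v(-173) = 655 + 3/(-14719 - 327*(-173)) = 655 + 3/(-14719 + 56571) = 655 + 3/41852 = 27413063/41852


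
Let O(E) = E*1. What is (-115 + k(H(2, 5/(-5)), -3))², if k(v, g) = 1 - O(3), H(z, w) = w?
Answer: 13689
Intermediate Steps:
O(E) = E
k(v, g) = -2 (k(v, g) = 1 - 1*3 = 1 - 3 = -2)
(-115 + k(H(2, 5/(-5)), -3))² = (-115 - 2)² = (-117)² = 13689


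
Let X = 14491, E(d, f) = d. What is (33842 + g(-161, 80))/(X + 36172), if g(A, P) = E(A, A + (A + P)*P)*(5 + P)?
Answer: 20157/50663 ≈ 0.39786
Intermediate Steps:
g(A, P) = A*(5 + P)
(33842 + g(-161, 80))/(X + 36172) = (33842 - 161*(5 + 80))/(14491 + 36172) = (33842 - 161*85)/50663 = (33842 - 13685)*(1/50663) = 20157*(1/50663) = 20157/50663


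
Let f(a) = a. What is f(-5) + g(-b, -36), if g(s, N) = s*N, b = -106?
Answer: -3821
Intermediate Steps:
g(s, N) = N*s
f(-5) + g(-b, -36) = -5 - (-36)*(-106) = -5 - 36*106 = -5 - 3816 = -3821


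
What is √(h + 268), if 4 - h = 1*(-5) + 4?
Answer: √273 ≈ 16.523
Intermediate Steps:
h = 5 (h = 4 - (1*(-5) + 4) = 4 - (-5 + 4) = 4 - 1*(-1) = 4 + 1 = 5)
√(h + 268) = √(5 + 268) = √273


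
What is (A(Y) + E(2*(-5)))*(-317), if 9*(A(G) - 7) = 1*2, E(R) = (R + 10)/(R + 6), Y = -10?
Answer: -20605/9 ≈ -2289.4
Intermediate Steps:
E(R) = (10 + R)/(6 + R)
A(G) = 65/9 (A(G) = 7 + (1*2)/9 = 7 + (⅑)*2 = 7 + 2/9 = 65/9)
(A(Y) + E(2*(-5)))*(-317) = (65/9 + (10 + 2*(-5))/(6 + 2*(-5)))*(-317) = (65/9 + (10 - 10)/(6 - 10))*(-317) = (65/9 + 0/(-4))*(-317) = (65/9 - ¼*0)*(-317) = (65/9 + 0)*(-317) = (65/9)*(-317) = -20605/9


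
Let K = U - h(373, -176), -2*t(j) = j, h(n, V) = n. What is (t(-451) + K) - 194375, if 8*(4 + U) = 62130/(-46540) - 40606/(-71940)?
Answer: -32564604250001/167404380 ≈ -1.9453e+5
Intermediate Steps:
t(j) = -j/2
U = -685741451/167404380 (U = -4 + (62130/(-46540) - 40606/(-71940))/8 = -4 + (62130*(-1/46540) - 40606*(-1/71940))/8 = -4 + (-6213/4654 + 20303/35970)/8 = -4 + (⅛)*(-32247862/41851095) = -4 - 16123931/167404380 = -685741451/167404380 ≈ -4.0963)
K = -63127575191/167404380 (K = -685741451/167404380 - 1*373 = -685741451/167404380 - 373 = -63127575191/167404380 ≈ -377.10)
(t(-451) + K) - 194375 = (-½*(-451) - 63127575191/167404380) - 194375 = (451/2 - 63127575191/167404380) - 194375 = -25377887501/167404380 - 194375 = -32564604250001/167404380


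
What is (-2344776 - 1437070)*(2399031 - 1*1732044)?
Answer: -2522442118002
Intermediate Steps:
(-2344776 - 1437070)*(2399031 - 1*1732044) = -3781846*(2399031 - 1732044) = -3781846*666987 = -2522442118002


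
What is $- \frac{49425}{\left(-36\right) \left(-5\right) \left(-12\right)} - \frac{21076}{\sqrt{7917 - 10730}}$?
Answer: $\frac{3295}{144} + \frac{21076 i \sqrt{2813}}{2813} \approx 22.882 + 397.38 i$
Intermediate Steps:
$- \frac{49425}{\left(-36\right) \left(-5\right) \left(-12\right)} - \frac{21076}{\sqrt{7917 - 10730}} = - \frac{49425}{180 \left(-12\right)} - \frac{21076}{\sqrt{-2813}} = - \frac{49425}{-2160} - \frac{21076}{i \sqrt{2813}} = \left(-49425\right) \left(- \frac{1}{2160}\right) - 21076 \left(- \frac{i \sqrt{2813}}{2813}\right) = \frac{3295}{144} + \frac{21076 i \sqrt{2813}}{2813}$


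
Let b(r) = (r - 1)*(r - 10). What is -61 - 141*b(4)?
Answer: 2477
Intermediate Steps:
b(r) = (-1 + r)*(-10 + r)
-61 - 141*b(4) = -61 - 141*(10 + 4**2 - 11*4) = -61 - 141*(10 + 16 - 44) = -61 - 141*(-18) = -61 + 2538 = 2477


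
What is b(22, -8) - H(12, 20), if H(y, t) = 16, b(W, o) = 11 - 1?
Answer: -6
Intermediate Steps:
b(W, o) = 10
b(22, -8) - H(12, 20) = 10 - 1*16 = 10 - 16 = -6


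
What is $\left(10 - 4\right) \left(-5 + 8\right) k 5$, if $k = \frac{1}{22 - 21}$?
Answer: $90$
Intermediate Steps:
$k = 1$ ($k = 1^{-1} = 1$)
$\left(10 - 4\right) \left(-5 + 8\right) k 5 = \left(10 - 4\right) \left(-5 + 8\right) 1 \cdot 5 = 6 \cdot 3 \cdot 1 \cdot 5 = 18 \cdot 1 \cdot 5 = 18 \cdot 5 = 90$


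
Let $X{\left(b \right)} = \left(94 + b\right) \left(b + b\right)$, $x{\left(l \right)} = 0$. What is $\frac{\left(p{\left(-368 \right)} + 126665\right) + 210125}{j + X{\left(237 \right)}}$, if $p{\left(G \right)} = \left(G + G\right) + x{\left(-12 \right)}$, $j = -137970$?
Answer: $\frac{56009}{3154} \approx 17.758$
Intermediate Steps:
$X{\left(b \right)} = 2 b \left(94 + b\right)$ ($X{\left(b \right)} = \left(94 + b\right) 2 b = 2 b \left(94 + b\right)$)
$p{\left(G \right)} = 2 G$ ($p{\left(G \right)} = \left(G + G\right) + 0 = 2 G + 0 = 2 G$)
$\frac{\left(p{\left(-368 \right)} + 126665\right) + 210125}{j + X{\left(237 \right)}} = \frac{\left(2 \left(-368\right) + 126665\right) + 210125}{-137970 + 2 \cdot 237 \left(94 + 237\right)} = \frac{\left(-736 + 126665\right) + 210125}{-137970 + 2 \cdot 237 \cdot 331} = \frac{125929 + 210125}{-137970 + 156894} = \frac{336054}{18924} = 336054 \cdot \frac{1}{18924} = \frac{56009}{3154}$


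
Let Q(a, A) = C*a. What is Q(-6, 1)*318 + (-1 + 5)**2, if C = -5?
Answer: 9556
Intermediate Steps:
Q(a, A) = -5*a
Q(-6, 1)*318 + (-1 + 5)**2 = -5*(-6)*318 + (-1 + 5)**2 = 30*318 + 4**2 = 9540 + 16 = 9556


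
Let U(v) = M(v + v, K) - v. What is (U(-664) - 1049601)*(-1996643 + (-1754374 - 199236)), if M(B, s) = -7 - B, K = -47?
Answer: 4138348246848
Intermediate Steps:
U(v) = -7 - 3*v (U(v) = (-7 - (v + v)) - v = (-7 - 2*v) - v = -7 - 3*v)
(U(-664) - 1049601)*(-1996643 + (-1754374 - 199236)) = ((-7 - 3*(-664)) - 1049601)*(-1996643 + (-1754374 - 199236)) = ((-7 + 1992) - 1049601)*(-1996643 - 1953610) = (1985 - 1049601)*(-3950253) = -1047616*(-3950253) = 4138348246848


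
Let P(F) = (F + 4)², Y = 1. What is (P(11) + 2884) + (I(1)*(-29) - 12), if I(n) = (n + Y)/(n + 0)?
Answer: 3039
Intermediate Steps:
I(n) = (1 + n)/n (I(n) = (n + 1)/(n + 0) = (1 + n)/n)
P(F) = (4 + F)²
(P(11) + 2884) + (I(1)*(-29) - 12) = ((4 + 11)² + 2884) + (((1 + 1)/1)*(-29) - 12) = (15² + 2884) + ((1*2)*(-29) - 12) = (225 + 2884) + (2*(-29) - 12) = 3109 + (-58 - 12) = 3109 - 70 = 3039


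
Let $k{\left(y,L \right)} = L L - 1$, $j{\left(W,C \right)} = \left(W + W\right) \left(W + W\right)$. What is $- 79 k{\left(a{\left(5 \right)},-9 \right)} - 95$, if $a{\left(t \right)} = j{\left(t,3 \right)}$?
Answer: $-6415$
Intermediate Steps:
$j{\left(W,C \right)} = 4 W^{2}$ ($j{\left(W,C \right)} = 2 W 2 W = 4 W^{2}$)
$a{\left(t \right)} = 4 t^{2}$
$k{\left(y,L \right)} = -1 + L^{2}$ ($k{\left(y,L \right)} = L^{2} - 1 = -1 + L^{2}$)
$- 79 k{\left(a{\left(5 \right)},-9 \right)} - 95 = - 79 \left(-1 + \left(-9\right)^{2}\right) - 95 = - 79 \left(-1 + 81\right) - 95 = \left(-79\right) 80 - 95 = -6320 - 95 = -6415$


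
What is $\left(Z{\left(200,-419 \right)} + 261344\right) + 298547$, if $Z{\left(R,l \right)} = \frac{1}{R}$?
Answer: $\frac{111978201}{200} \approx 5.5989 \cdot 10^{5}$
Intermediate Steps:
$\left(Z{\left(200,-419 \right)} + 261344\right) + 298547 = \left(\frac{1}{200} + 261344\right) + 298547 = \frac{52268801}{200} + 298547 = \frac{111978201}{200}$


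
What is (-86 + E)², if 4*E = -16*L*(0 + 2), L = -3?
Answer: 3844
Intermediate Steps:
E = 24 (E = (-(-48)*(0 + 2))/4 = (-(-48)*2)/4 = (-16*(-6))/4 = (¼)*96 = 24)
(-86 + E)² = (-86 + 24)² = (-62)² = 3844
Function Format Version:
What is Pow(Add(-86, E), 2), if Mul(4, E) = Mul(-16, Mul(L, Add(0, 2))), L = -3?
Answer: 3844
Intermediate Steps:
E = 24 (E = Mul(Rational(1, 4), Mul(-16, Mul(-3, Add(0, 2)))) = Mul(Rational(1, 4), Mul(-16, Mul(-3, 2))) = Mul(Rational(1, 4), Mul(-16, -6)) = Mul(Rational(1, 4), 96) = 24)
Pow(Add(-86, E), 2) = Pow(Add(-86, 24), 2) = Pow(-62, 2) = 3844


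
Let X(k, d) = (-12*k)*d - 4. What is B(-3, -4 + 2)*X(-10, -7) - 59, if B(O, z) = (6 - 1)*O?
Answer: 12601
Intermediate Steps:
B(O, z) = 5*O
X(k, d) = -4 - 12*d*k (X(k, d) = -12*d*k - 4 = -4 - 12*d*k)
B(-3, -4 + 2)*X(-10, -7) - 59 = (5*(-3))*(-4 - 12*(-7)*(-10)) - 59 = -15*(-4 - 840) - 59 = -15*(-844) - 59 = 12660 - 59 = 12601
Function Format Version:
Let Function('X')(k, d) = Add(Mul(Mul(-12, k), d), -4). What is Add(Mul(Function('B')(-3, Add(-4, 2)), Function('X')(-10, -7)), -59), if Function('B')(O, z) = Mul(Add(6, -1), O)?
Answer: 12601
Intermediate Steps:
Function('B')(O, z) = Mul(5, O)
Function('X')(k, d) = Add(-4, Mul(-12, d, k)) (Function('X')(k, d) = Add(Mul(-12, d, k), -4) = Add(-4, Mul(-12, d, k)))
Add(Mul(Function('B')(-3, Add(-4, 2)), Function('X')(-10, -7)), -59) = Add(Mul(Mul(5, -3), Add(-4, Mul(-12, -7, -10))), -59) = Add(Mul(-15, Add(-4, -840)), -59) = Add(Mul(-15, -844), -59) = Add(12660, -59) = 12601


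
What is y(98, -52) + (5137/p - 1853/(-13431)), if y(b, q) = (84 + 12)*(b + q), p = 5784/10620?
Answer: 89649554413/6473742 ≈ 13848.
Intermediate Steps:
p = 482/885 (p = 5784*(1/10620) = 482/885 ≈ 0.54463)
y(b, q) = 96*b + 96*q (y(b, q) = 96*(b + q) = 96*b + 96*q)
y(98, -52) + (5137/p - 1853/(-13431)) = (96*98 + 96*(-52)) + (5137/(482/885) - 1853/(-13431)) = (9408 - 4992) + (5137*(885/482) - 1853*(-1/13431)) = 4416 + (4546245/482 + 1853/13431) = 4416 + 61061509741/6473742 = 89649554413/6473742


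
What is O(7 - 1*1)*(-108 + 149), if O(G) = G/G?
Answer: 41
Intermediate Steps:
O(G) = 1
O(7 - 1*1)*(-108 + 149) = 1*(-108 + 149) = 1*41 = 41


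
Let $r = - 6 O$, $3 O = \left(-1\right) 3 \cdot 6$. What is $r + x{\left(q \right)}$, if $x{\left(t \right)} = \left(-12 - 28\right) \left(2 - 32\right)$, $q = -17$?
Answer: $1236$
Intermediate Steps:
$O = -6$ ($O = \frac{\left(-1\right) 3 \cdot 6}{3} = \frac{\left(-3\right) 6}{3} = \frac{1}{3} \left(-18\right) = -6$)
$x{\left(t \right)} = 1200$ ($x{\left(t \right)} = \left(-40\right) \left(-30\right) = 1200$)
$r = 36$ ($r = \left(-6\right) \left(-6\right) = 36$)
$r + x{\left(q \right)} = 36 + 1200 = 1236$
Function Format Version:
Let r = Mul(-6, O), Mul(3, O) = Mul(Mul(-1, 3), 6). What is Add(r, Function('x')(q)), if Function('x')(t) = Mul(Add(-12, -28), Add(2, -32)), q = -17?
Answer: 1236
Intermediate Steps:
O = -6 (O = Mul(Rational(1, 3), Mul(Mul(-1, 3), 6)) = Mul(Rational(1, 3), Mul(-3, 6)) = Mul(Rational(1, 3), -18) = -6)
Function('x')(t) = 1200 (Function('x')(t) = Mul(-40, -30) = 1200)
r = 36 (r = Mul(-6, -6) = 36)
Add(r, Function('x')(q)) = Add(36, 1200) = 1236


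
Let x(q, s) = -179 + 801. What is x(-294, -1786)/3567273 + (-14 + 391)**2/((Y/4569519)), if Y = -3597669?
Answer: -13548568886595155/75051856647 ≈ -1.8052e+5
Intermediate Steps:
x(q, s) = 622
x(-294, -1786)/3567273 + (-14 + 391)**2/((Y/4569519)) = 622/3567273 + (-14 + 391)**2/((-3597669/4569519)) = 622*(1/3567273) + 377**2/((-3597669*1/4569519)) = 622/3567273 + 142129/(-63117/80167) = 622/3567273 + 142129*(-80167/63117) = 622/3567273 - 11394055543/63117 = -13548568886595155/75051856647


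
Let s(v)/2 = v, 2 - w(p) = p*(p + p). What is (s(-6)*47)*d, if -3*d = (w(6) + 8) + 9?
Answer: -9964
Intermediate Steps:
w(p) = 2 - 2*p**2 (w(p) = 2 - p*(p + p) = 2 - p*2*p = 2 - 2*p**2)
s(v) = 2*v
d = 53/3 (d = -(((2 - 2*6**2) + 8) + 9)/3 = -(((2 - 2*36) + 8) + 9)/3 = -(((2 - 72) + 8) + 9)/3 = -((-70 + 8) + 9)/3 = -(-62 + 9)/3 = -1/3*(-53) = 53/3 ≈ 17.667)
(s(-6)*47)*d = ((2*(-6))*47)*(53/3) = -12*47*(53/3) = -564*53/3 = -9964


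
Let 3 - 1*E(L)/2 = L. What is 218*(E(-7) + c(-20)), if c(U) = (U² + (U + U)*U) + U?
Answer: 261600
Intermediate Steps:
E(L) = 6 - 2*L
c(U) = U + 3*U² (c(U) = (U² + (2*U)*U) + U = (U² + 2*U²) + U = 3*U² + U = U + 3*U²)
218*(E(-7) + c(-20)) = 218*((6 - 2*(-7)) - 20*(1 + 3*(-20))) = 218*((6 + 14) - 20*(1 - 60)) = 218*(20 - 20*(-59)) = 218*(20 + 1180) = 218*1200 = 261600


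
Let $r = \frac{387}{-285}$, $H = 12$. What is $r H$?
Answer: $- \frac{1548}{95} \approx -16.295$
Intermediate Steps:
$r = - \frac{129}{95}$ ($r = 387 \left(- \frac{1}{285}\right) = - \frac{129}{95} \approx -1.3579$)
$r H = \left(- \frac{129}{95}\right) 12 = - \frac{1548}{95}$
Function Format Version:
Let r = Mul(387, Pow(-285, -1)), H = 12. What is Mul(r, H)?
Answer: Rational(-1548, 95) ≈ -16.295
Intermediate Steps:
r = Rational(-129, 95) (r = Mul(387, Rational(-1, 285)) = Rational(-129, 95) ≈ -1.3579)
Mul(r, H) = Mul(Rational(-129, 95), 12) = Rational(-1548, 95)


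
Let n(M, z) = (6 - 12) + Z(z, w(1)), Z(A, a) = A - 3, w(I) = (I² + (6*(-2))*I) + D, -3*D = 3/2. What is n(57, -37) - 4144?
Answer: -4190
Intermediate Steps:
D = -½ (D = -1/2 = -⅓*3/2 = -½ ≈ -0.50000)
w(I) = -½ + I² - 12*I (w(I) = (I² + (6*(-2))*I) - ½ = (I² - 12*I) - ½ = -½ + I² - 12*I)
Z(A, a) = -3 + A
n(M, z) = -9 + z (n(M, z) = (6 - 12) + (-3 + z) = -6 + (-3 + z) = -9 + z)
n(57, -37) - 4144 = (-9 - 37) - 4144 = -46 - 4144 = -4190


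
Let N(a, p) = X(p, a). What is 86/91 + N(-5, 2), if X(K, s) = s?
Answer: -369/91 ≈ -4.0549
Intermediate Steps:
N(a, p) = a
86/91 + N(-5, 2) = 86/91 - 5 = -369/91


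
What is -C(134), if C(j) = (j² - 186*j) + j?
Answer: 6834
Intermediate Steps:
C(j) = j² - 185*j
-C(134) = -134*(-185 + 134) = -134*(-51) = -1*(-6834) = 6834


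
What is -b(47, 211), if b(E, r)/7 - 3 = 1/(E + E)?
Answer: -1981/94 ≈ -21.074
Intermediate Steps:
b(E, r) = 21 + 7/(2*E) (b(E, r) = 21 + 7/(E + E) = 21 + 7/((2*E)) = 21 + 7*(1/(2*E)) = 21 + 7/(2*E))
-b(47, 211) = -(21 + (7/2)/47) = -(21 + (7/2)*(1/47)) = -(21 + 7/94) = -1*1981/94 = -1981/94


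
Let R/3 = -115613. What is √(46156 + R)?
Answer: I*√300683 ≈ 548.35*I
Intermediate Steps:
R = -346839 (R = 3*(-115613) = -346839)
√(46156 + R) = √(46156 - 346839) = √(-300683) = I*√300683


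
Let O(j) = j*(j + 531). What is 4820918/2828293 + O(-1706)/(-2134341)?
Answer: 4620028211888/6036541709913 ≈ 0.76534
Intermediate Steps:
O(j) = j*(531 + j)
4820918/2828293 + O(-1706)/(-2134341) = 4820918/2828293 - 1706*(531 - 1706)/(-2134341) = 4820918*(1/2828293) - 1706*(-1175)*(-1/2134341) = 4820918/2828293 + 2004550*(-1/2134341) = 4820918/2828293 - 2004550/2134341 = 4620028211888/6036541709913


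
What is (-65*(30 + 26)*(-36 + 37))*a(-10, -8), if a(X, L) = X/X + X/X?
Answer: -7280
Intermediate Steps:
a(X, L) = 2 (a(X, L) = 1 + 1 = 2)
(-65*(30 + 26)*(-36 + 37))*a(-10, -8) = -65*(30 + 26)*(-36 + 37)*2 = -3640*2 = -7280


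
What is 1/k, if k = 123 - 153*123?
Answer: -1/18696 ≈ -5.3487e-5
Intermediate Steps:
k = -18696 (k = 123 - 18819 = -18696)
1/k = 1/(-18696) = -1/18696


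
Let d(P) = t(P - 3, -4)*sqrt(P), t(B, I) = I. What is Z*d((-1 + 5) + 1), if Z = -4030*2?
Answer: 32240*sqrt(5) ≈ 72091.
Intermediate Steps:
d(P) = -4*sqrt(P)
Z = -8060
Z*d((-1 + 5) + 1) = -(-32240)*sqrt((-1 + 5) + 1) = -(-32240)*sqrt(4 + 1) = -(-32240)*sqrt(5) = 32240*sqrt(5)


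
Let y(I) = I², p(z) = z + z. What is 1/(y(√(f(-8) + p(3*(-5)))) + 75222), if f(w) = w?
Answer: 1/75184 ≈ 1.3301e-5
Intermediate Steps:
p(z) = 2*z
1/(y(√(f(-8) + p(3*(-5)))) + 75222) = 1/((√(-8 + 2*(3*(-5))))² + 75222) = 1/((√(-8 + 2*(-15)))² + 75222) = 1/((√(-8 - 30))² + 75222) = 1/((√(-38))² + 75222) = 1/((I*√38)² + 75222) = 1/(-38 + 75222) = 1/75184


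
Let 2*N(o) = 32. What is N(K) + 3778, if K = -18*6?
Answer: 3794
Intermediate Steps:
K = -108
N(o) = 16 (N(o) = (1/2)*32 = 16)
N(K) + 3778 = 16 + 3778 = 3794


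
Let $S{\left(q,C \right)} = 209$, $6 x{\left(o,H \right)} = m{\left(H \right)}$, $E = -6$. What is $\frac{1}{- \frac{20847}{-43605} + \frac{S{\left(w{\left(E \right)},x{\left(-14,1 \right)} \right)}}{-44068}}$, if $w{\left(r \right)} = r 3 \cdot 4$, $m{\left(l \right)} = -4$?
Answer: $\frac{640528380}{303190717} \approx 2.1126$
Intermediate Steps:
$x{\left(o,H \right)} = - \frac{2}{3}$ ($x{\left(o,H \right)} = \frac{1}{6} \left(-4\right) = - \frac{2}{3}$)
$w{\left(r \right)} = 12 r$ ($w{\left(r \right)} = 3 r 4 = 12 r$)
$\frac{1}{- \frac{20847}{-43605} + \frac{S{\left(w{\left(E \right)},x{\left(-14,1 \right)} \right)}}{-44068}} = \frac{1}{- \frac{20847}{-43605} + \frac{209}{-44068}} = \frac{1}{\left(-20847\right) \left(- \frac{1}{43605}\right) + 209 \left(- \frac{1}{44068}\right)} = \frac{1}{\frac{6949}{14535} - \frac{209}{44068}} = \frac{1}{\frac{303190717}{640528380}} = \frac{640528380}{303190717}$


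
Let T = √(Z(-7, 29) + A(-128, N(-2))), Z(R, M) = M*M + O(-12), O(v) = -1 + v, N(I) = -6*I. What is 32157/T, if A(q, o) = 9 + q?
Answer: 32157*√709/709 ≈ 1207.7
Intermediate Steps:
Z(R, M) = -13 + M² (Z(R, M) = M*M + (-1 - 12) = M² - 13 = -13 + M²)
T = √709 (T = √((-13 + 29²) + (9 - 128)) = √((-13 + 841) - 119) = √(828 - 119) = √709 ≈ 26.627)
32157/T = 32157/(√709) = 32157*(√709/709) = 32157*√709/709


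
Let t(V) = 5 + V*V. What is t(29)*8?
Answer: 6768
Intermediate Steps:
t(V) = 5 + V²
t(29)*8 = (5 + 29²)*8 = (5 + 841)*8 = 846*8 = 6768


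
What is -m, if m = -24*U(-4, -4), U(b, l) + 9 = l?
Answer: -312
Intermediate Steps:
U(b, l) = -9 + l
m = 312 (m = -24*(-9 - 4) = -24*(-13) = 312)
-m = -1*312 = -312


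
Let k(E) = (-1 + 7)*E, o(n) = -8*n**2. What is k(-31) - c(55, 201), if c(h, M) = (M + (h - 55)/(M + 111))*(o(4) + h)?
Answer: 14487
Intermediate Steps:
c(h, M) = (-128 + h)*(M + (-55 + h)/(111 + M)) (c(h, M) = (M + (h - 55)/(M + 111))*(-8*4**2 + h) = (M + (-55 + h)/(111 + M))*(-8*16 + h) = (M + (-55 + h)/(111 + M))*(-128 + h) = (-128 + h)*(M + (-55 + h)/(111 + M)))
k(E) = 6*E
k(-31) - c(55, 201) = 6*(-31) - (7040 + 55**2 - 14208*201 - 183*55 - 128*201**2 + 55*201**2 + 111*201*55)/(111 + 201) = -186 - (7040 + 3025 - 2855808 - 10065 - 128*40401 + 55*40401 + 1227105)/312 = -186 - (7040 + 3025 - 2855808 - 10065 - 5171328 + 2222055 + 1227105)/312 = -186 - (-4577976)/312 = -186 - 1*(-14673) = -186 + 14673 = 14487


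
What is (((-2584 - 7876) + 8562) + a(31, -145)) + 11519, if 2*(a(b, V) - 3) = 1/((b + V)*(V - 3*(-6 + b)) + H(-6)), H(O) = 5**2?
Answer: 483221041/50210 ≈ 9624.0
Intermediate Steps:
H(O) = 25
a(b, V) = 3 + 1/(2*(25 + (V + b)*(18 + V - 3*b))) (a(b, V) = 3 + 1/(2*((b + V)*(V - 3*(-6 + b)) + 25)) = 3 + 1/(2*((V + b)*(V + (18 - 3*b)) + 25)) = 3 + 1/(2*((V + b)*(18 + V - 3*b) + 25)) = 3 + 1/(2*(25 + (V + b)*(18 + V - 3*b))))
(((-2584 - 7876) + 8562) + a(31, -145)) + 11519 = (((-2584 - 7876) + 8562) + (151 - 18*31**2 + 6*(-145)**2 + 108*(-145) + 108*31 - 12*(-145)*31)/(2*(25 + (-145)**2 - 3*31**2 + 18*(-145) + 18*31 - 2*(-145)*31))) + 11519 = ((-10460 + 8562) + (151 - 18*961 + 6*21025 - 15660 + 3348 + 53940)/(2*(25 + 21025 - 3*961 - 2610 + 558 + 8990))) + 11519 = (-1898 + (151 - 17298 + 126150 - 15660 + 3348 + 53940)/(2*(25 + 21025 - 2883 - 2610 + 558 + 8990))) + 11519 = (-1898 + (1/2)*150631/25105) + 11519 = (-1898 + (1/2)*(1/25105)*150631) + 11519 = (-1898 + 150631/50210) + 11519 = -95147949/50210 + 11519 = 483221041/50210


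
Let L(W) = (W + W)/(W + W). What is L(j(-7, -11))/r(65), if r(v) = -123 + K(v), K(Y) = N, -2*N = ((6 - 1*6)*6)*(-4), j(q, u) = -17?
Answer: -1/123 ≈ -0.0081301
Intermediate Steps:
L(W) = 1 (L(W) = (2*W)/((2*W)) = (2*W)*(1/(2*W)) = 1)
N = 0 (N = -(6 - 1*6)*6*(-4)/2 = -(6 - 6)*6*(-4)/2 = -0*6*(-4)/2 = -0*(-4) = -1/2*0 = 0)
K(Y) = 0
r(v) = -123 (r(v) = -123 + 0 = -123)
L(j(-7, -11))/r(65) = 1/(-123) = 1*(-1/123) = -1/123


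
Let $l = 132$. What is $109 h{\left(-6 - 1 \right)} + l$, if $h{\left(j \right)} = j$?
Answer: $-631$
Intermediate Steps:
$109 h{\left(-6 - 1 \right)} + l = 109 \left(-6 - 1\right) + 132 = 109 \left(-7\right) + 132 = -763 + 132 = -631$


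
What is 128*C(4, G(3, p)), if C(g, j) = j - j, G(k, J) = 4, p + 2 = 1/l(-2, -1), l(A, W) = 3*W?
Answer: 0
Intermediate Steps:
p = -7/3 (p = -2 + 1/(3*(-1)) = -2 + 1/(-3) = -2 - ⅓ = -7/3 ≈ -2.3333)
C(g, j) = 0
128*C(4, G(3, p)) = 128*0 = 0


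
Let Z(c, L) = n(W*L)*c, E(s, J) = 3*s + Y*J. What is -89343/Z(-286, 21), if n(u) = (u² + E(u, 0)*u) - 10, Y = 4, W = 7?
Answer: 89343/24717836 ≈ 0.0036145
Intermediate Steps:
E(s, J) = 3*s + 4*J
n(u) = -10 + 4*u² (n(u) = (u² + (3*u + 4*0)*u) - 10 = (u² + (3*u + 0)*u) - 10 = (u² + (3*u)*u) - 10 = (u² + 3*u²) - 10 = 4*u² - 10 = -10 + 4*u²)
Z(c, L) = c*(-10 + 196*L²) (Z(c, L) = (-10 + 4*(7*L)²)*c = (-10 + 4*(49*L²))*c = (-10 + 196*L²)*c = c*(-10 + 196*L²))
-89343/Z(-286, 21) = -89343*(-1/(572*(-5 + 98*21²))) = -89343*(-1/(572*(-5 + 98*441))) = -89343*(-1/(572*(-5 + 43218))) = -89343/(2*(-286)*43213) = -89343/(-24717836) = -89343*(-1/24717836) = 89343/24717836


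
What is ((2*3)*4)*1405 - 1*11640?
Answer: 22080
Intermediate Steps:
((2*3)*4)*1405 - 1*11640 = (6*4)*1405 - 11640 = 24*1405 - 11640 = 33720 - 11640 = 22080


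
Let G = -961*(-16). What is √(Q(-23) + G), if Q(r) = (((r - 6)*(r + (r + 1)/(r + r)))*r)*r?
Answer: 3*√40098 ≈ 600.73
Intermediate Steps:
G = 15376
Q(r) = r²*(-6 + r)*(r + (1 + r)/(2*r)) (Q(r) = (((-6 + r)*(r + (1 + r)/((2*r))))*r)*r = (((-6 + r)*(r + (1 + r)*(1/(2*r))))*r)*r = (((-6 + r)*(r + (1 + r)/(2*r)))*r)*r = (r*(-6 + r)*(r + (1 + r)/(2*r)))*r = r²*(-6 + r)*(r + (1 + r)/(2*r)))
√(Q(-23) + G) = √((½)*(-23)*(-6 - 11*(-23)² - 5*(-23) + 2*(-23)³) + 15376) = √((½)*(-23)*(-6 - 11*529 + 115 + 2*(-12167)) + 15376) = √((½)*(-23)*(-6 - 5819 + 115 - 24334) + 15376) = √((½)*(-23)*(-30044) + 15376) = √(345506 + 15376) = √360882 = 3*√40098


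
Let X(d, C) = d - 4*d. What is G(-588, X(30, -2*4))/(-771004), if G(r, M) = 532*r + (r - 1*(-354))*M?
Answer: 72939/192751 ≈ 0.37841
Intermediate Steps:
X(d, C) = -3*d
G(r, M) = 532*r + M*(354 + r) (G(r, M) = 532*r + (r + 354)*M = 532*r + (354 + r)*M = 532*r + M*(354 + r))
G(-588, X(30, -2*4))/(-771004) = (354*(-3*30) + 532*(-588) - 3*30*(-588))/(-771004) = (354*(-90) - 312816 - 90*(-588))*(-1/771004) = (-31860 - 312816 + 52920)*(-1/771004) = -291756*(-1/771004) = 72939/192751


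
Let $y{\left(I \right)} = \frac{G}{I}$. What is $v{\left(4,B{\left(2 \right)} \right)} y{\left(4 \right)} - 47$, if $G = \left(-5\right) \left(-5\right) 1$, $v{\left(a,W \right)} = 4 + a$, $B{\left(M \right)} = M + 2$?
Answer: $3$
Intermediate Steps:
$B{\left(M \right)} = 2 + M$
$G = 25$ ($G = 25 \cdot 1 = 25$)
$y{\left(I \right)} = \frac{25}{I}$
$v{\left(4,B{\left(2 \right)} \right)} y{\left(4 \right)} - 47 = \left(4 + 4\right) \frac{25}{4} - 47 = 8 \cdot 25 \cdot \frac{1}{4} - 47 = 8 \cdot \frac{25}{4} - 47 = 50 - 47 = 3$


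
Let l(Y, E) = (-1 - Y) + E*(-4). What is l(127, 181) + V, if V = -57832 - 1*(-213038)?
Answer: 154354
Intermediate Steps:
V = 155206 (V = -57832 + 213038 = 155206)
l(Y, E) = -1 - Y - 4*E (l(Y, E) = (-1 - Y) - 4*E = -1 - Y - 4*E)
l(127, 181) + V = (-1 - 1*127 - 4*181) + 155206 = (-1 - 127 - 724) + 155206 = -852 + 155206 = 154354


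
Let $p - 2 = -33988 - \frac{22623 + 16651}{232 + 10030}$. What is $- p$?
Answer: $\frac{174401803}{5131} \approx 33990.0$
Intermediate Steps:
$p = - \frac{174401803}{5131}$ ($p = 2 - \left(33988 + \frac{22623 + 16651}{232 + 10030}\right) = 2 - \left(33988 + \frac{39274}{10262}\right) = 2 - \left(33988 + 39274 \cdot \frac{1}{10262}\right) = 2 - \frac{174412065}{5131} = - \frac{174401803}{5131} \approx -33990.0$)
$- p = \left(-1\right) \left(- \frac{174401803}{5131}\right) = \frac{174401803}{5131}$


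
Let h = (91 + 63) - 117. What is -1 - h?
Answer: -38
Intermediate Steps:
h = 37 (h = 154 - 117 = 37)
-1 - h = -1 - 1*37 = -1 - 37 = -38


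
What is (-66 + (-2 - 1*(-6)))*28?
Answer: -1736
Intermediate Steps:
(-66 + (-2 - 1*(-6)))*28 = (-66 + (-2 + 6))*28 = (-66 + 4)*28 = -62*28 = -1736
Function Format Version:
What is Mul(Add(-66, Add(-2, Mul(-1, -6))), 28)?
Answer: -1736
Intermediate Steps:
Mul(Add(-66, Add(-2, Mul(-1, -6))), 28) = Mul(Add(-66, Add(-2, 6)), 28) = Mul(Add(-66, 4), 28) = Mul(-62, 28) = -1736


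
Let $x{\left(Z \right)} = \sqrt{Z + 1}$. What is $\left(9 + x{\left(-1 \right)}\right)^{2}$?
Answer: $81$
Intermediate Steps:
$x{\left(Z \right)} = \sqrt{1 + Z}$
$\left(9 + x{\left(-1 \right)}\right)^{2} = \left(9 + \sqrt{1 - 1}\right)^{2} = \left(9 + \sqrt{0}\right)^{2} = \left(9 + 0\right)^{2} = 9^{2} = 81$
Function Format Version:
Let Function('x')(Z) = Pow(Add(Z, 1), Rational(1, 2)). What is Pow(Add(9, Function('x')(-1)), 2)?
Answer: 81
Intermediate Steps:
Function('x')(Z) = Pow(Add(1, Z), Rational(1, 2))
Pow(Add(9, Function('x')(-1)), 2) = Pow(Add(9, Pow(Add(1, -1), Rational(1, 2))), 2) = Pow(Add(9, Pow(0, Rational(1, 2))), 2) = Pow(Add(9, 0), 2) = Pow(9, 2) = 81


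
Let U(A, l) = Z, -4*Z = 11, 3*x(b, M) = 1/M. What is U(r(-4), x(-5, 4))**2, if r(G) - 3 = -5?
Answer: 121/16 ≈ 7.5625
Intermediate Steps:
x(b, M) = 1/(3*M)
r(G) = -2 (r(G) = 3 - 5 = -2)
Z = -11/4 (Z = -1/4*11 = -11/4 ≈ -2.7500)
U(A, l) = -11/4
U(r(-4), x(-5, 4))**2 = (-11/4)**2 = 121/16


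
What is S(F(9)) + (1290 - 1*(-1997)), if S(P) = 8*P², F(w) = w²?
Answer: 55775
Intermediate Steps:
S(F(9)) + (1290 - 1*(-1997)) = 8*(9²)² + (1290 - 1*(-1997)) = 8*81² + (1290 + 1997) = 8*6561 + 3287 = 52488 + 3287 = 55775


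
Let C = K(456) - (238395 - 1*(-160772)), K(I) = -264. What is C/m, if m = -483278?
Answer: 399431/483278 ≈ 0.82650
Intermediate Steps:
C = -399431 (C = -264 - (238395 - 1*(-160772)) = -264 - (238395 + 160772) = -264 - 1*399167 = -264 - 399167 = -399431)
C/m = -399431/(-483278) = -399431*(-1/483278) = 399431/483278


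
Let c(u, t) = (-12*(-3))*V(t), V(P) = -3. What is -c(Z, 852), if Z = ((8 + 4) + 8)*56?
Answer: 108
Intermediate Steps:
Z = 1120 (Z = (12 + 8)*56 = 20*56 = 1120)
c(u, t) = -108 (c(u, t) = -12*(-3)*(-3) = 36*(-3) = -108)
-c(Z, 852) = -1*(-108) = 108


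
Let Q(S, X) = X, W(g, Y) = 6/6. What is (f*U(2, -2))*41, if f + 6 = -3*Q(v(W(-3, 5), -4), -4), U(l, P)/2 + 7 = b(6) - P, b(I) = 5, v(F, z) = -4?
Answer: 0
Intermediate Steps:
W(g, Y) = 1 (W(g, Y) = 6*(1/6) = 1)
U(l, P) = -4 - 2*P (U(l, P) = -14 + 2*(5 - P) = -14 + (10 - 2*P) = -4 - 2*P)
f = 6 (f = -6 - 3*(-4) = -6 + 12 = 6)
(f*U(2, -2))*41 = (6*(-4 - 2*(-2)))*41 = (6*(-4 + 4))*41 = (6*0)*41 = 0*41 = 0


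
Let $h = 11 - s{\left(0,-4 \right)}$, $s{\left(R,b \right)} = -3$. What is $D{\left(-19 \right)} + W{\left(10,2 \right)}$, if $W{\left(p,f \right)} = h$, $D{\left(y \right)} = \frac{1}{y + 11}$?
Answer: $\frac{111}{8} \approx 13.875$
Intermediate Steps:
$D{\left(y \right)} = \frac{1}{11 + y}$
$h = 14$ ($h = 11 - -3 = 11 + 3 = 14$)
$W{\left(p,f \right)} = 14$
$D{\left(-19 \right)} + W{\left(10,2 \right)} = \frac{1}{11 - 19} + 14 = \frac{1}{-8} + 14 = - \frac{1}{8} + 14 = \frac{111}{8}$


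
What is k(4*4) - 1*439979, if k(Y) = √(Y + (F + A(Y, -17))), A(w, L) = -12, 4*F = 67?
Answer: -439979 + √83/2 ≈ -4.3997e+5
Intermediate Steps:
F = 67/4 (F = (¼)*67 = 67/4 ≈ 16.750)
k(Y) = √(19/4 + Y) (k(Y) = √(Y + (67/4 - 12)) = √(Y + 19/4) = √(19/4 + Y))
k(4*4) - 1*439979 = √(19 + 4*(4*4))/2 - 1*439979 = √(19 + 4*16)/2 - 439979 = √(19 + 64)/2 - 439979 = √83/2 - 439979 = -439979 + √83/2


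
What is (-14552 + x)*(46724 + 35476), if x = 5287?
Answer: -761583000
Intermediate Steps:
(-14552 + x)*(46724 + 35476) = (-14552 + 5287)*(46724 + 35476) = -9265*82200 = -761583000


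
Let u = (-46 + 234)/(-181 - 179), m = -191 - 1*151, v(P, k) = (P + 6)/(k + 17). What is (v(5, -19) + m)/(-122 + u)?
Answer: 31275/11027 ≈ 2.8362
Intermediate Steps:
v(P, k) = (6 + P)/(17 + k)
m = -342 (m = -191 - 151 = -342)
u = -47/90 (u = 188/(-360) = 188*(-1/360) = -47/90 ≈ -0.52222)
(v(5, -19) + m)/(-122 + u) = ((6 + 5)/(17 - 19) - 342)/(-122 - 47/90) = (11/(-2) - 342)/(-11027/90) = (-½*11 - 342)*(-90/11027) = (-11/2 - 342)*(-90/11027) = -695/2*(-90/11027) = 31275/11027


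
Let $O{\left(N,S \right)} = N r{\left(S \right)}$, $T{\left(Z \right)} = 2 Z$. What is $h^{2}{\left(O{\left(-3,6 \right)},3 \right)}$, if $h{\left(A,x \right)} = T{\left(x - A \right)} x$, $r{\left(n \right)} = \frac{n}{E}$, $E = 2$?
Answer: $5184$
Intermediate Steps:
$r{\left(n \right)} = \frac{n}{2}$
$O{\left(N,S \right)} = \frac{N S}{2}$ ($O{\left(N,S \right)} = N \frac{S}{2} = \frac{N S}{2}$)
$h{\left(A,x \right)} = x \left(- 2 A + 2 x\right)$ ($h{\left(A,x \right)} = 2 \left(x - A\right) x = \left(- 2 A + 2 x\right) x = x \left(- 2 A + 2 x\right)$)
$h^{2}{\left(O{\left(-3,6 \right)},3 \right)} = \left(2 \cdot 3 \left(3 - \frac{1}{2} \left(-3\right) 6\right)\right)^{2} = \left(2 \cdot 3 \left(3 - -9\right)\right)^{2} = \left(2 \cdot 3 \left(3 + 9\right)\right)^{2} = \left(2 \cdot 3 \cdot 12\right)^{2} = 72^{2} = 5184$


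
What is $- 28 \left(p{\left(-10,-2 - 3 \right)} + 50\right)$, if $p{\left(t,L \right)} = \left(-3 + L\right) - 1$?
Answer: $-1148$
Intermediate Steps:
$p{\left(t,L \right)} = -4 + L$
$- 28 \left(p{\left(-10,-2 - 3 \right)} + 50\right) = - 28 \left(\left(-4 - 5\right) + 50\right) = - 28 \left(-9 + 50\right) = \left(-28\right) 41 = -1148$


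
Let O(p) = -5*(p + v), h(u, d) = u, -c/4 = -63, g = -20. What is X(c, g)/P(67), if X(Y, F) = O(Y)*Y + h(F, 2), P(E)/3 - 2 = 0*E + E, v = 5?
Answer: -14080/9 ≈ -1564.4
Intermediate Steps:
c = 252 (c = -4*(-63) = 252)
O(p) = -25 - 5*p (O(p) = -5*(p + 5) = -5*(5 + p) = -25 - 5*p)
P(E) = 6 + 3*E (P(E) = 6 + 3*(0*E + E) = 6 + 3*(0 + E) = 6 + 3*E)
X(Y, F) = F + Y*(-25 - 5*Y) (X(Y, F) = (-25 - 5*Y)*Y + F = Y*(-25 - 5*Y) + F = F + Y*(-25 - 5*Y))
X(c, g)/P(67) = (-20 - 5*252*(5 + 252))/(6 + 3*67) = (-20 - 5*252*257)/(6 + 201) = (-20 - 323820)/207 = -323840*1/207 = -14080/9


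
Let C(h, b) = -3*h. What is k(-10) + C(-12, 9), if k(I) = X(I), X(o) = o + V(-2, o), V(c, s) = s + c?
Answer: 14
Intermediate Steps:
V(c, s) = c + s
X(o) = -2 + 2*o (X(o) = o + (-2 + o) = -2 + 2*o)
k(I) = -2 + 2*I
k(-10) + C(-12, 9) = (-2 + 2*(-10)) - 3*(-12) = (-2 - 20) + 36 = -22 + 36 = 14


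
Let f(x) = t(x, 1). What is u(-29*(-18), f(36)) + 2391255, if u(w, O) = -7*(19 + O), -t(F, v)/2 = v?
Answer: 2391136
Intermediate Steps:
t(F, v) = -2*v
f(x) = -2 (f(x) = -2*1 = -2)
u(w, O) = -133 - 7*O
u(-29*(-18), f(36)) + 2391255 = (-133 - 7*(-2)) + 2391255 = (-133 + 14) + 2391255 = -119 + 2391255 = 2391136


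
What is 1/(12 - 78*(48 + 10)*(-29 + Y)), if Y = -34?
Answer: 1/285024 ≈ 3.5085e-6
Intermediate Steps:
1/(12 - 78*(48 + 10)*(-29 + Y)) = 1/(12 - 78*(48 + 10)*(-29 - 34)) = 1/(12 - 4524*(-63)) = 1/(12 - 78*(-3654)) = 1/(12 + 285012) = 1/285024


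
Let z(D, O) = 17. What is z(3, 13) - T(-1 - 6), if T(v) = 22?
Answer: -5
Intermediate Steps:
z(3, 13) - T(-1 - 6) = 17 - 1*22 = 17 - 22 = -5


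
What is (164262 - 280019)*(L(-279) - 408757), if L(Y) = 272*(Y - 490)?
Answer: 71529144225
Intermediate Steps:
L(Y) = -133280 + 272*Y (L(Y) = 272*(-490 + Y) = -133280 + 272*Y)
(164262 - 280019)*(L(-279) - 408757) = (164262 - 280019)*((-133280 + 272*(-279)) - 408757) = -115757*((-133280 - 75888) - 408757) = -115757*(-209168 - 408757) = -115757*(-617925) = 71529144225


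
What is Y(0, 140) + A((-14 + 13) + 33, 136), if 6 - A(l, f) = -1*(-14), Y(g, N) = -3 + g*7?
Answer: -11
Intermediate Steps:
Y(g, N) = -3 + 7*g
A(l, f) = -8 (A(l, f) = 6 - (-1)*(-14) = 6 - 1*14 = 6 - 14 = -8)
Y(0, 140) + A((-14 + 13) + 33, 136) = (-3 + 7*0) - 8 = (-3 + 0) - 8 = -3 - 8 = -11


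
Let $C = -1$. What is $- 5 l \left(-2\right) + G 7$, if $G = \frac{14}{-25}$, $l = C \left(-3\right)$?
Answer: $\frac{652}{25} \approx 26.08$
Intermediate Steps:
$l = 3$ ($l = \left(-1\right) \left(-3\right) = 3$)
$G = - \frac{14}{25}$ ($G = 14 \left(- \frac{1}{25}\right) = - \frac{14}{25} \approx -0.56$)
$- 5 l \left(-2\right) + G 7 = \left(-5\right) 3 \left(-2\right) - \frac{98}{25} = \left(-15\right) \left(-2\right) - \frac{98}{25} = 30 - \frac{98}{25} = \frac{652}{25}$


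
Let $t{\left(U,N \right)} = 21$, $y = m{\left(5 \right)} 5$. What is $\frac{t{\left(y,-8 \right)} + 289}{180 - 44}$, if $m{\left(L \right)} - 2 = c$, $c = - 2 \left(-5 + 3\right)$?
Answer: $\frac{155}{68} \approx 2.2794$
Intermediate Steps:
$c = 4$ ($c = \left(-2\right) \left(-2\right) = 4$)
$m{\left(L \right)} = 6$ ($m{\left(L \right)} = 2 + 4 = 6$)
$y = 30$ ($y = 6 \cdot 5 = 30$)
$\frac{t{\left(y,-8 \right)} + 289}{180 - 44} = \frac{21 + 289}{180 - 44} = \frac{310}{136} = 310 \cdot \frac{1}{136} = \frac{155}{68}$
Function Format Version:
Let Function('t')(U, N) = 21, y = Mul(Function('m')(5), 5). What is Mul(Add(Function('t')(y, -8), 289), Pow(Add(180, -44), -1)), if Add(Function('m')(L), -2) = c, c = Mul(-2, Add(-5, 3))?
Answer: Rational(155, 68) ≈ 2.2794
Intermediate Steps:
c = 4 (c = Mul(-2, -2) = 4)
Function('m')(L) = 6 (Function('m')(L) = Add(2, 4) = 6)
y = 30 (y = Mul(6, 5) = 30)
Mul(Add(Function('t')(y, -8), 289), Pow(Add(180, -44), -1)) = Mul(Add(21, 289), Pow(Add(180, -44), -1)) = Mul(310, Pow(136, -1)) = Mul(310, Rational(1, 136)) = Rational(155, 68)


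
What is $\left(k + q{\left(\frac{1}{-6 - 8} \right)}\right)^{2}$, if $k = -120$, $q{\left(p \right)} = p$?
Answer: $\frac{2825761}{196} \approx 14417.0$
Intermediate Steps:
$\left(k + q{\left(\frac{1}{-6 - 8} \right)}\right)^{2} = \left(-120 + \frac{1}{-6 - 8}\right)^{2} = \left(-120 + \frac{1}{-14}\right)^{2} = \left(-120 - \frac{1}{14}\right)^{2} = \left(- \frac{1681}{14}\right)^{2} = \frac{2825761}{196}$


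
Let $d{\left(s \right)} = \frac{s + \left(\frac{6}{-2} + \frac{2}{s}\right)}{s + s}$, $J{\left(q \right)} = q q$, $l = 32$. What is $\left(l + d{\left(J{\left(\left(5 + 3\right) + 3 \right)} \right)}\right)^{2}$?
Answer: $\frac{226244825104}{214358881} \approx 1055.4$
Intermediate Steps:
$J{\left(q \right)} = q^{2}$
$d{\left(s \right)} = \frac{-3 + s + \frac{2}{s}}{2 s}$ ($d{\left(s \right)} = \frac{s + \left(6 \left(- \frac{1}{2}\right) + \frac{2}{s}\right)}{2 s} = \left(s - \left(3 - \frac{2}{s}\right)\right) \frac{1}{2 s} = \left(-3 + s + \frac{2}{s}\right) \frac{1}{2 s} = \frac{-3 + s + \frac{2}{s}}{2 s}$)
$\left(l + d{\left(J{\left(\left(5 + 3\right) + 3 \right)} \right)}\right)^{2} = \left(32 + \frac{2 + \left(\left(\left(5 + 3\right) + 3\right)^{2}\right)^{2} - 3 \left(\left(5 + 3\right) + 3\right)^{2}}{2 \left(\left(5 + 3\right) + 3\right)^{4}}\right)^{2} = \left(32 + \frac{2 + \left(\left(8 + 3\right)^{2}\right)^{2} - 3 \left(8 + 3\right)^{2}}{2 \left(8 + 3\right)^{4}}\right)^{2} = \left(32 + \frac{2 + \left(11^{2}\right)^{2} - 3 \cdot 11^{2}}{2 \cdot 14641}\right)^{2} = \left(32 + \frac{2 + 121^{2} - 363}{2 \cdot 14641}\right)^{2} = \left(32 + \frac{1}{2} \cdot \frac{1}{14641} \left(2 + 14641 - 363\right)\right)^{2} = \left(32 + \frac{1}{2} \cdot \frac{1}{14641} \cdot 14280\right)^{2} = \left(32 + \frac{7140}{14641}\right)^{2} = \left(\frac{475652}{14641}\right)^{2} = \frac{226244825104}{214358881}$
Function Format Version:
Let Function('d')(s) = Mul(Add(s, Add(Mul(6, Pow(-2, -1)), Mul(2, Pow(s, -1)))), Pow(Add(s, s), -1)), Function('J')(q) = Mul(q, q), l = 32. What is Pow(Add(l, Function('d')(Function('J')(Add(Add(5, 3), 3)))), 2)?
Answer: Rational(226244825104, 214358881) ≈ 1055.4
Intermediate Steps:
Function('J')(q) = Pow(q, 2)
Function('d')(s) = Mul(Rational(1, 2), Pow(s, -1), Add(-3, s, Mul(2, Pow(s, -1)))) (Function('d')(s) = Mul(Add(s, Add(Mul(6, Rational(-1, 2)), Mul(2, Pow(s, -1)))), Pow(Mul(2, s), -1)) = Mul(Add(s, Add(-3, Mul(2, Pow(s, -1)))), Mul(Rational(1, 2), Pow(s, -1))) = Mul(Add(-3, s, Mul(2, Pow(s, -1))), Mul(Rational(1, 2), Pow(s, -1))) = Mul(Rational(1, 2), Pow(s, -1), Add(-3, s, Mul(2, Pow(s, -1)))))
Pow(Add(l, Function('d')(Function('J')(Add(Add(5, 3), 3)))), 2) = Pow(Add(32, Mul(Rational(1, 2), Pow(Pow(Add(Add(5, 3), 3), 2), -2), Add(2, Pow(Pow(Add(Add(5, 3), 3), 2), 2), Mul(-3, Pow(Add(Add(5, 3), 3), 2))))), 2) = Pow(Add(32, Mul(Rational(1, 2), Pow(Pow(Add(8, 3), 2), -2), Add(2, Pow(Pow(Add(8, 3), 2), 2), Mul(-3, Pow(Add(8, 3), 2))))), 2) = Pow(Add(32, Mul(Rational(1, 2), Pow(Pow(11, 2), -2), Add(2, Pow(Pow(11, 2), 2), Mul(-3, Pow(11, 2))))), 2) = Pow(Add(32, Mul(Rational(1, 2), Pow(121, -2), Add(2, Pow(121, 2), Mul(-3, 121)))), 2) = Pow(Add(32, Mul(Rational(1, 2), Rational(1, 14641), Add(2, 14641, -363))), 2) = Pow(Add(32, Mul(Rational(1, 2), Rational(1, 14641), 14280)), 2) = Pow(Add(32, Rational(7140, 14641)), 2) = Pow(Rational(475652, 14641), 2) = Rational(226244825104, 214358881)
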